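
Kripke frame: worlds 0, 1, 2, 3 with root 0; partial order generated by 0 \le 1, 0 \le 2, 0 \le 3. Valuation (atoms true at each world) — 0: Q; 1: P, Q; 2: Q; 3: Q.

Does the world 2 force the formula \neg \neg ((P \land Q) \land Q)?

2 \nVdash \neg \neg ((P \land Q) \land Q) since 2 is accessible from 2 and 2 \Vdash \neg ((P \land Q) \land Q).
2 \Vdash \neg ((P \land Q) \land Q): no world accessible from 2 forces (P \land Q) \land Q.

No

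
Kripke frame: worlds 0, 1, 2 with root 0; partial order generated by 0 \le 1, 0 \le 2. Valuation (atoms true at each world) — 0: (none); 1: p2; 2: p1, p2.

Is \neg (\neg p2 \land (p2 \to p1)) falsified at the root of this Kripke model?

0 \Vdash \neg (\neg p2 \land (p2 \to p1)): no world accessible from 0 forces \neg p2 \land (p2 \to p1).
So the root 0 forces \neg (\neg p2 \land (p2 \to p1)); the model is not a countermodel.

No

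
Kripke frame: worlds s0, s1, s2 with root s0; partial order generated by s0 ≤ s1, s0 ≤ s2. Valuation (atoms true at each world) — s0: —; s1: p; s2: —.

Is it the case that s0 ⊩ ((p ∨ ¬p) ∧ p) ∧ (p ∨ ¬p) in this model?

s0 ⊮ ((p ∨ ¬p) ∧ p) ∧ (p ∨ ¬p) since s0 fails (p ∨ ¬p) ∧ p.

No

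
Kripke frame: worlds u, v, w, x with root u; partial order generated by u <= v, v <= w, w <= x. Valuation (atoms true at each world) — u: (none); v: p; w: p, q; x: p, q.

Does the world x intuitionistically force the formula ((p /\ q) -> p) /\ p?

Yes

x ||- ((p /\ q) -> p) /\ p since x forces both conjuncts.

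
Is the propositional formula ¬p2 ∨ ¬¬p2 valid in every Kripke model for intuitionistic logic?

No

This is the weak law of excluded middle, which is not intuitionistically valid.
A Kripke countermodel: worlds a, b, c; order generated by a ≤ b, a ≤ c; atoms true at each world — a:{}; b:{p2}; c:{}.
a ⊮ ¬p2 ∨ ¬¬p2: neither disjunct is forced at a.
a ⊮ ¬p2 since b is accessible from a and b ⊩ p2.
So the root a does not force the formula.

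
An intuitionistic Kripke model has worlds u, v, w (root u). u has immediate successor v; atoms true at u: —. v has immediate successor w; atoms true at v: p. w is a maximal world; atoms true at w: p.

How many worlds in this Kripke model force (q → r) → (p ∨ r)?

2

u: does not force it — u ⊮ (q → r) → (p ∨ r): already at u itself, u ⊩ q → r but u ⊮ p ∨ r.
v: forces it.
w: forces it.
Worlds forcing the formula: {v, w}.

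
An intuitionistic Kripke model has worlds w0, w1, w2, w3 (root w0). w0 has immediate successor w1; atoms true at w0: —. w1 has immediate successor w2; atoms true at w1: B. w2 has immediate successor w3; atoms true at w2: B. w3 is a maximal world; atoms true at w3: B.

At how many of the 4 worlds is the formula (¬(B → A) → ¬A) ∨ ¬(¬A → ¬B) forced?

4

w0: forces it.
w1: forces it.
w2: forces it.
w3: forces it.
Worlds forcing the formula: {w0, w1, w2, w3}.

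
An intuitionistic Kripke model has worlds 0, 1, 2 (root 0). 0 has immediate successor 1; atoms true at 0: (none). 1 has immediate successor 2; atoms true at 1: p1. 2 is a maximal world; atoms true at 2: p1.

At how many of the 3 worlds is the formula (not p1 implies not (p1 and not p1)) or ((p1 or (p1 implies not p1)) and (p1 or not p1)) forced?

3

0: forces it.
1: forces it.
2: forces it.
Worlds forcing the formula: {0, 1, 2}.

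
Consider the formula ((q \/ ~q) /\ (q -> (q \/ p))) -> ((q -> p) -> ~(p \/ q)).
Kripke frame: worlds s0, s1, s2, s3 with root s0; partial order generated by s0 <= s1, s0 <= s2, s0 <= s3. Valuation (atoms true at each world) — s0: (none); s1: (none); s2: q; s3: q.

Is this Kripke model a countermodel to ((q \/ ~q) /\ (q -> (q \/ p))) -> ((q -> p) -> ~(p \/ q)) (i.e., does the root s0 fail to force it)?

s0 ||- ((q \/ ~q) /\ (q -> (q \/ p))) -> ((q -> p) -> ~(p \/ q)): every world accessible from s0 that forces (q \/ ~q) /\ (q -> (q \/ p)) (namely s1, s2, s3) also forces (q -> p) -> ~(p \/ q).
So the root s0 forces ((q \/ ~q) /\ (q -> (q \/ p))) -> ((q -> p) -> ~(p \/ q)); the model is not a countermodel.

No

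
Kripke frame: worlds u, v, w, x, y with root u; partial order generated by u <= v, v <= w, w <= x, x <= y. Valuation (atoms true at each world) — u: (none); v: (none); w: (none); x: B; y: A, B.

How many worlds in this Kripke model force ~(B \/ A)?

u: does not force it — u ||-/- ~(B \/ A) since x is accessible from u and x ||- B \/ A.
v: does not force it — v ||-/- ~(B \/ A) since x is accessible from v and x ||- B \/ A.
w: does not force it — w ||-/- ~(B \/ A) since x is accessible from w and x ||- B \/ A.
x: does not force it.
y: does not force it.
Worlds forcing the formula: { }.

0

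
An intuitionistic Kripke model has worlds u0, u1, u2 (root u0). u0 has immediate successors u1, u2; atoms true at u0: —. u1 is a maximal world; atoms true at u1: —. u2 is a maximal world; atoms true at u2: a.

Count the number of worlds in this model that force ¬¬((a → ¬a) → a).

u0: does not force it — u0 ⊮ ¬¬((a → ¬a) → a) since u1 is accessible from u0 and u1 ⊩ ¬((a → ¬a) → a).
u1: does not force it — u1 ⊮ ¬¬((a → ¬a) → a) since u1 is accessible from u1 and u1 ⊩ ¬((a → ¬a) → a).
u2: forces it.
Worlds forcing the formula: {u2}.

1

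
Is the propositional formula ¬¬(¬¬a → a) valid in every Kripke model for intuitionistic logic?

Yes

This is the double negation of double-negation elimination, which is intuitionistically derivable.
By Glivenko's theorem the double negation of any classical propositional tautology is intuitionistically provable; ¬¬a → a is classically a tautology.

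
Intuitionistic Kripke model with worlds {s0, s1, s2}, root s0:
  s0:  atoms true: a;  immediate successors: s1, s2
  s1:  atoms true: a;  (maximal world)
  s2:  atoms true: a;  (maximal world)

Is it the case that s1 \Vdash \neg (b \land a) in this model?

Yes

s1 \Vdash \neg (b \land a): no world accessible from s1 forces b \land a.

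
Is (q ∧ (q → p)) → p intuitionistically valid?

Yes

This is modus ponens in implicational form, which is intuitionistically derivable.
If a world forces q and q → p, then applying the implication at that world (which is accessible from itself) gives p.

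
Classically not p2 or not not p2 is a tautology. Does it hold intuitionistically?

This is the weak law of excluded middle, which is not intuitionistically valid.
A Kripke countermodel: worlds s0, s1, s2; order generated by s0 <= s1, s0 <= s2; atoms true at each world — s0:{}; s1:{p2}; s2:{}.
s0 does not force not p2 or not not p2: neither disjunct is forced at s0.
s0 does not force not p2 since s1 is accessible from s0 and s1 forces p2.
So the root s0 does not force the formula.

No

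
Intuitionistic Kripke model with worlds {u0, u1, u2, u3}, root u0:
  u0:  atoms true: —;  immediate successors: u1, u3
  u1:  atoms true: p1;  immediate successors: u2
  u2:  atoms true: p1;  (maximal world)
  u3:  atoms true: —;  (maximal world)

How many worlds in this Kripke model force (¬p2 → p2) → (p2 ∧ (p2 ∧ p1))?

u0: forces it.
u1: forces it.
u2: forces it.
u3: forces it.
Worlds forcing the formula: {u0, u1, u2, u3}.

4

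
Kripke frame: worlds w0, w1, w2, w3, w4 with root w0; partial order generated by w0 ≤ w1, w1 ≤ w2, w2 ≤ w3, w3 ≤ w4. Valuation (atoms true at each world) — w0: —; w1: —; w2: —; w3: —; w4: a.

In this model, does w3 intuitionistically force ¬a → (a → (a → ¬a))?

Yes

w3 ⊩ ¬a → (a → (a → ¬a)) vacuously: no world accessible from w3 forces the antecedent ¬a.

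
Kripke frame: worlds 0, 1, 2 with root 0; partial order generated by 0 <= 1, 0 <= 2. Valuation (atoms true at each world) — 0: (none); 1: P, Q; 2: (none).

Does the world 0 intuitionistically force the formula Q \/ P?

0 ||-/- Q \/ P: neither disjunct is forced at 0.
0 lacks atom Q, so 0 ||-/- Q.

No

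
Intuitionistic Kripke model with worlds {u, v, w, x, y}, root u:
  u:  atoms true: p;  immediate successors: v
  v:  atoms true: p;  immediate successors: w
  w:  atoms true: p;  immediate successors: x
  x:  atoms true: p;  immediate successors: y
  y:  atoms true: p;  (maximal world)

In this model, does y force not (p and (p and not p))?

y forces not (p and (p and not p)): no world accessible from y forces p and (p and not p).

Yes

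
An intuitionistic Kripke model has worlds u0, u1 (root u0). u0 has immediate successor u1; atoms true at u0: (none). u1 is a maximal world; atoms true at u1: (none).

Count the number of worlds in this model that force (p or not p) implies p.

0

u0: does not force it — u0 does not force (p or not p) implies p: already at u0 itself, u0 forces p or not p but u0 does not force p.
u1: does not force it.
Worlds forcing the formula: { }.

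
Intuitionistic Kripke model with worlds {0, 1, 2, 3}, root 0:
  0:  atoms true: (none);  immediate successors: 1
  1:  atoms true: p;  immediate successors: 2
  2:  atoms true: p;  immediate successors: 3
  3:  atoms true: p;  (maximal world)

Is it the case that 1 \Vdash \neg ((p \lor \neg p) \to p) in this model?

No

1 \nVdash \neg ((p \lor \neg p) \to p) since 1 is accessible from 1 and 1 \Vdash (p \lor \neg p) \to p.
1 \Vdash (p \lor \neg p) \to p: every world accessible from 1 that forces p \lor \neg p (namely 1, 2, 3) also forces p.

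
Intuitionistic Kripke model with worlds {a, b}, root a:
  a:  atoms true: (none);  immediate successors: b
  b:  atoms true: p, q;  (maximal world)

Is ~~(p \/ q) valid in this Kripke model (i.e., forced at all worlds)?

Yes

a ||- ~~(p \/ q): no world accessible from a forces ~(p \/ q).
Since the root a forces ~~(p \/ q) and forcing is persistent (monotone upward), every world forces it.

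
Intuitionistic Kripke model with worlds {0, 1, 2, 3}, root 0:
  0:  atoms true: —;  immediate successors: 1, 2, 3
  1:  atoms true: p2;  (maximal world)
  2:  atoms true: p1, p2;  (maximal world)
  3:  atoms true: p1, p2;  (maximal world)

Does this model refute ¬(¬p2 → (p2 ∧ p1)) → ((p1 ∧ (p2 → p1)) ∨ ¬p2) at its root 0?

No

0 ⊩ ¬(¬p2 → (p2 ∧ p1)) → ((p1 ∧ (p2 → p1)) ∨ ¬p2) vacuously: no world accessible from 0 forces the antecedent ¬(¬p2 → (p2 ∧ p1)).
So the root 0 forces ¬(¬p2 → (p2 ∧ p1)) → ((p1 ∧ (p2 → p1)) ∨ ¬p2); the model is not a countermodel.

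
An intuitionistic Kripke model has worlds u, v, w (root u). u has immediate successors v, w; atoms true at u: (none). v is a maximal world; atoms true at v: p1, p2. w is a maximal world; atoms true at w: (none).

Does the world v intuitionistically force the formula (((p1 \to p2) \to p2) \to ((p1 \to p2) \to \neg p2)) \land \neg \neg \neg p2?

v \nVdash (((p1 \to p2) \to p2) \to ((p1 \to p2) \to \neg p2)) \land \neg \neg \neg p2 since v fails ((p1 \to p2) \to p2) \to ((p1 \to p2) \to \neg p2).

No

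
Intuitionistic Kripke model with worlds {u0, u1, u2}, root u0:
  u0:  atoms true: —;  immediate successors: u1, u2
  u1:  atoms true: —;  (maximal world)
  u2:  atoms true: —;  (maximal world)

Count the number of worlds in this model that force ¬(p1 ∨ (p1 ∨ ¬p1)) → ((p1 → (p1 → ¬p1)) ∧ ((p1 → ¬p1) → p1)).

u0: forces it.
u1: forces it.
u2: forces it.
Worlds forcing the formula: {u0, u1, u2}.

3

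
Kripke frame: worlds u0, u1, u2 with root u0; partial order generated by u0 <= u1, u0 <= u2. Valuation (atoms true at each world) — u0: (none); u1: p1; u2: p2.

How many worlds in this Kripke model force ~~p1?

1

u0: does not force it — u0 ||-/- ~~p1 since u2 is accessible from u0 and u2 ||- ~p1.
u1: forces it.
u2: does not force it — u2 ||-/- ~~p1 since u2 is accessible from u2 and u2 ||- ~p1.
Worlds forcing the formula: {u1}.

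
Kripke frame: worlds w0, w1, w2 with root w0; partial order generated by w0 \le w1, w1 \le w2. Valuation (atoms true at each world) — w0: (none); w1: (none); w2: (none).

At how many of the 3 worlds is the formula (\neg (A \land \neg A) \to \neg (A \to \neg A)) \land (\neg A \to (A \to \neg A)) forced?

0

w0: does not force it — w0 \nVdash (\neg (A \land \neg A) \to \neg (A \to \neg A)) \land (\neg A \to (A \to \neg A)) since w0 fails \neg (A \land \neg A) \to \neg (A \to \neg A).
w1: does not force it — w1 \nVdash (\neg (A \land \neg A) \to \neg (A \to \neg A)) \land (\neg A \to (A \to \neg A)) since w1 fails \neg (A \land \neg A) \to \neg (A \to \neg A).
w2: does not force it.
Worlds forcing the formula: { }.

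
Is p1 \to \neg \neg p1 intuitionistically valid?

Yes

This is double-negation introduction, which is intuitionistically derivable.
If a world forces p1 then every accessible world forces p1 (persistence), so none forces \neg p1; hence \neg \neg p1.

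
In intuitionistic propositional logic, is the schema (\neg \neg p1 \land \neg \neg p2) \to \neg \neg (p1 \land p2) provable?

Yes

This is the distribution of double negation over conjunction, which is intuitionistically derivable.
Assume \neg \neg p1, \neg \neg p2, and \neg (p1 \land p2). From p1 we'd get \neg p2 (since p1 \land p2 is refuted), contradicting \neg \neg p2; so \neg p1, contradicting \neg \neg p1.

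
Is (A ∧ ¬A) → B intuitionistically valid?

Yes

This is an instance of ex falso quodlibet, which is intuitionistically derivable.
No world can force both A and ¬A, so the antecedent A ∧ ¬A is never forced and the implication holds vacuously at every world.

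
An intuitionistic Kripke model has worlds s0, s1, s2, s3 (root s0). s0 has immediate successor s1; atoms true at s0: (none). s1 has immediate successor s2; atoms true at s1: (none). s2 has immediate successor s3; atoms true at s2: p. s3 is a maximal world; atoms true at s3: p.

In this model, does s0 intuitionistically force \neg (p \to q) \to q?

No

s0 \nVdash \neg (p \to q) \to q: already at s0 itself, s0 \Vdash \neg (p \to q) but s0 \nVdash q.
s0 lacks atom q, so s0 \nVdash q.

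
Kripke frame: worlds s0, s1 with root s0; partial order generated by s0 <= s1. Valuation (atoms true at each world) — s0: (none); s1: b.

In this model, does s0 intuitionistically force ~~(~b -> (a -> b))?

s0 ||- ~~(~b -> (a -> b)): no world accessible from s0 forces ~(~b -> (a -> b)).

Yes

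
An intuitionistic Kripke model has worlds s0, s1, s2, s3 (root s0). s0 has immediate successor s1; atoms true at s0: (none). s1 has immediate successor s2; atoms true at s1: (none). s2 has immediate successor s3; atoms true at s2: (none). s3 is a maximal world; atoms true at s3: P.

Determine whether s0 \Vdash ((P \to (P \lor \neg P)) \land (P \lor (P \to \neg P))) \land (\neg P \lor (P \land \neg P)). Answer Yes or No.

s0 \nVdash ((P \to (P \lor \neg P)) \land (P \lor (P \to \neg P))) \land (\neg P \lor (P \land \neg P)) since s0 fails (P \to (P \lor \neg P)) \land (P \lor (P \to \neg P)).

No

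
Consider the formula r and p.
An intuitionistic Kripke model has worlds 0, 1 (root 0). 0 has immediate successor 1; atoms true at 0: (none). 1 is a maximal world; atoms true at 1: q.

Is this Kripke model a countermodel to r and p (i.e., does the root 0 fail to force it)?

0 does not force r and p since 0 fails r.
So the root 0 does not force r and p; the model is a countermodel.

Yes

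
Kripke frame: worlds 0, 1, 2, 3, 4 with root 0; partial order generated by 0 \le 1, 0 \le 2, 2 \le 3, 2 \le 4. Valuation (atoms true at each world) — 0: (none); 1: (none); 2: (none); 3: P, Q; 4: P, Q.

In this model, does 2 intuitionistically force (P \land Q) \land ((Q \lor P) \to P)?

2 \nVdash (P \land Q) \land ((Q \lor P) \to P) since 2 fails P \land Q.

No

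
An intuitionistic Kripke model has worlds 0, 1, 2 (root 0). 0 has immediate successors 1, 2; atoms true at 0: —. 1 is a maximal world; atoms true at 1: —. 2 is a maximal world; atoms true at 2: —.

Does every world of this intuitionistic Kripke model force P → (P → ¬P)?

Yes

0 ⊩ P → (P → ¬P) vacuously: no world accessible from 0 forces the antecedent P.
Since the root 0 forces P → (P → ¬P) and forcing is persistent (monotone upward), every world forces it.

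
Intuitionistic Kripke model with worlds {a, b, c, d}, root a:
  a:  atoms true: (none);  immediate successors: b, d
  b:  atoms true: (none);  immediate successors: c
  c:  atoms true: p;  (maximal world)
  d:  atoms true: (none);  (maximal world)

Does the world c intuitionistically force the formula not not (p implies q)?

c does not force not not (p implies q) since c is accessible from c and c forces not (p implies q).
c forces not (p implies q): no world accessible from c forces p implies q.

No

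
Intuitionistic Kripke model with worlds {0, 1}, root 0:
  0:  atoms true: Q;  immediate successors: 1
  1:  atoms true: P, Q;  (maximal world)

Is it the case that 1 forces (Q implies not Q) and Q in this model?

1 does not force (Q implies not Q) and Q since 1 fails Q implies not Q.

No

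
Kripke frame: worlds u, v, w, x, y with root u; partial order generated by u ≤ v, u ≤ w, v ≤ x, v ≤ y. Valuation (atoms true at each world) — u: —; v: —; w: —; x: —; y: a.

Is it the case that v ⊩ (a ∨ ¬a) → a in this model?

No

v ⊮ (a ∨ ¬a) → a: at the accessible world x, x ⊩ a ∨ ¬a but x ⊮ a.
x lacks atom a, so x ⊮ a.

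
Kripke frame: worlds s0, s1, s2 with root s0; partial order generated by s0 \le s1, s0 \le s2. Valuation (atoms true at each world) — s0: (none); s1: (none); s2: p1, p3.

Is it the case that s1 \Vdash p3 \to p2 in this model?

s1 \Vdash p3 \to p2 vacuously: no world accessible from s1 forces the antecedent p3.

Yes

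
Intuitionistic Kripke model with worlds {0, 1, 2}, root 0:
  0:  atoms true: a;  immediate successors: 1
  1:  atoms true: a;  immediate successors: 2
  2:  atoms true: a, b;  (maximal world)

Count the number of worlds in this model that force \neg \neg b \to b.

1

0: does not force it — 0 \nVdash \neg \neg b \to b: already at 0 itself, 0 \Vdash \neg \neg b but 0 \nVdash b.
1: does not force it — 1 \nVdash \neg \neg b \to b: already at 1 itself, 1 \Vdash \neg \neg b but 1 \nVdash b.
2: forces it.
Worlds forcing the formula: {2}.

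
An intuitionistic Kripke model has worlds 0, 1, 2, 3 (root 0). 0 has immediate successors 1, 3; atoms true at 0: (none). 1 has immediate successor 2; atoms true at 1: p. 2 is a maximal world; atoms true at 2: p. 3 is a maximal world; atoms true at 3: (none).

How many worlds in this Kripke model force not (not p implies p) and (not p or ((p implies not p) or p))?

1

0: does not force it — 0 does not force not (not p implies p) and (not p or ((p implies not p) or p)) since 0 fails not (not p implies p).
1: does not force it.
2: does not force it.
3: forces it.
Worlds forcing the formula: {3}.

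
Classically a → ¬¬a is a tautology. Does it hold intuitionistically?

This is double-negation introduction, which is intuitionistically derivable.
If a world forces a then every accessible world forces a (persistence), so none forces ¬a; hence ¬¬a.

Yes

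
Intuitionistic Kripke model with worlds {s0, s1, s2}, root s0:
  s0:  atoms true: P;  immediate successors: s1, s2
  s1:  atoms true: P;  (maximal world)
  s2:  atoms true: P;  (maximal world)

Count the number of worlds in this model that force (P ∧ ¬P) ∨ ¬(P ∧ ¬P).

s0: forces it.
s1: forces it.
s2: forces it.
Worlds forcing the formula: {s0, s1, s2}.

3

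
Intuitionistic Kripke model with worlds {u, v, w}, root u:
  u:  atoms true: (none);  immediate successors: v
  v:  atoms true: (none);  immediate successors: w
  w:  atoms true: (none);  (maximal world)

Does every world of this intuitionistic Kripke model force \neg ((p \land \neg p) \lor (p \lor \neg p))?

Not every world: u \nVdash \neg ((p \land \neg p) \lor (p \lor \neg p)).
u \nVdash \neg ((p \land \neg p) \lor (p \lor \neg p)) since u is accessible from u and u \Vdash (p \land \neg p) \lor (p \lor \neg p).
u \Vdash (p \land \neg p) \lor (p \lor \neg p) via the disjunct p \lor \neg p.

No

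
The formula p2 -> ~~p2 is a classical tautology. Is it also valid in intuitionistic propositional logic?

This is double-negation introduction, which is intuitionistically derivable.
If a world forces p2 then every accessible world forces p2 (persistence), so none forces ~p2; hence ~~p2.

Yes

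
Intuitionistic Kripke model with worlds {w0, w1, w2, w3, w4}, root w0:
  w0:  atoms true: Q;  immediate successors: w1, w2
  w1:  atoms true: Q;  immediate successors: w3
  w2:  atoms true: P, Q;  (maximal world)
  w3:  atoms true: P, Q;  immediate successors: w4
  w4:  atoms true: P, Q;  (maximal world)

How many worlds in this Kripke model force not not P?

w0: forces it.
w1: forces it.
w2: forces it.
w3: forces it.
w4: forces it.
Worlds forcing the formula: {w0, w1, w2, w3, w4}.

5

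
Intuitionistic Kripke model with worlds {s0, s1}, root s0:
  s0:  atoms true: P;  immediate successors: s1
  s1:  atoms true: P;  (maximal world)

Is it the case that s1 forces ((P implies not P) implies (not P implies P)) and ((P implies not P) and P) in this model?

s1 does not force ((P implies not P) implies (not P implies P)) and ((P implies not P) and P) since s1 fails (P implies not P) and P.

No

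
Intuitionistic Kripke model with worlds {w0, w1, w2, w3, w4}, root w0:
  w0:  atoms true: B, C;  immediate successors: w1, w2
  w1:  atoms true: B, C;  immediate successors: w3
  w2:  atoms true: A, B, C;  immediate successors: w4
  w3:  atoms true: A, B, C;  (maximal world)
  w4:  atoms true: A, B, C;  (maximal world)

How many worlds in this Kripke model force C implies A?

3

w0: does not force it — w0 does not force C implies A: already at w0 itself, w0 forces C but w0 does not force A.
w1: does not force it — w1 does not force C implies A: already at w1 itself, w1 forces C but w1 does not force A.
w2: forces it.
w3: forces it.
w4: forces it.
Worlds forcing the formula: {w2, w3, w4}.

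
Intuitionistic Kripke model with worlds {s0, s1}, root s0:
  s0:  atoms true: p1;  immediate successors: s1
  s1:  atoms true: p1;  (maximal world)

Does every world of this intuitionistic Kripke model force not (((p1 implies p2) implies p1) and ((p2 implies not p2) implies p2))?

s0 forces not (((p1 implies p2) implies p1) and ((p2 implies not p2) implies p2)): no world accessible from s0 forces ((p1 implies p2) implies p1) and ((p2 implies not p2) implies p2).
Since the root s0 forces not (((p1 implies p2) implies p1) and ((p2 implies not p2) implies p2)) and forcing is persistent (monotone upward), every world forces it.

Yes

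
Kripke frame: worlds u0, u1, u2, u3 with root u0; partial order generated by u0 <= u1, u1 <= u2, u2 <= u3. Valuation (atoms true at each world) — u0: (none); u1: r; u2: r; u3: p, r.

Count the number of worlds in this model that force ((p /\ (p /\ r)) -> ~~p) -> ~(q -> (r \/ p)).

u0: does not force it — u0 ||-/- ((p /\ (p /\ r)) -> ~~p) -> ~(q -> (r \/ p)): already at u0 itself, u0 ||- (p /\ (p /\ r)) -> ~~p but u0 ||-/- ~(q -> (r \/ p)).
u1: does not force it — u1 ||-/- ((p /\ (p /\ r)) -> ~~p) -> ~(q -> (r \/ p)): already at u1 itself, u1 ||- (p /\ (p /\ r)) -> ~~p but u1 ||-/- ~(q -> (r \/ p)).
u2: does not force it.
u3: does not force it.
Worlds forcing the formula: { }.

0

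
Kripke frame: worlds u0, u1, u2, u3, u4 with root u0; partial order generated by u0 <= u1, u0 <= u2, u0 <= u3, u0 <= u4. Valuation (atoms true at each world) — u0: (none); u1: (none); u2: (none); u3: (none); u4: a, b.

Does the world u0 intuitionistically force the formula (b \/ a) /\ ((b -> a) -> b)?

No

u0 ||-/- (b \/ a) /\ ((b -> a) -> b) since u0 fails b \/ a.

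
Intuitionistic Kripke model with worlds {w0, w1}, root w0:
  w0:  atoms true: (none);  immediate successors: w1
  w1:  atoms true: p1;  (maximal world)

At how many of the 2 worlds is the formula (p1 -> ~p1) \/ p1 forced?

w0: does not force it — w0 ||-/- (p1 -> ~p1) \/ p1: neither disjunct is forced at w0.
w1: forces it.
Worlds forcing the formula: {w1}.

1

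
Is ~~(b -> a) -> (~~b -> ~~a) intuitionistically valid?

Yes

This is the distribution of double negation over implication, which is intuitionistically derivable.
Assume ~~(b -> a) and ~~b; suppose ~a. Then b -> a would give ~b (by contraposition), contradicting ~~b; so ~(b -> a), contradicting ~~(b -> a). Hence ~~a.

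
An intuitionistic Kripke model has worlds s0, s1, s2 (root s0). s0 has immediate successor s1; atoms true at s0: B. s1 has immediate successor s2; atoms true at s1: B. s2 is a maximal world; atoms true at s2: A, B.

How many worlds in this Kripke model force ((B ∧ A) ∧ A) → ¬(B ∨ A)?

s0: does not force it — s0 ⊮ ((B ∧ A) ∧ A) → ¬(B ∨ A): at the accessible world s2, s2 ⊩ (B ∧ A) ∧ A but s2 ⊮ ¬(B ∨ A).
s1: does not force it — s1 ⊮ ((B ∧ A) ∧ A) → ¬(B ∨ A): at the accessible world s2, s2 ⊩ (B ∧ A) ∧ A but s2 ⊮ ¬(B ∨ A).
s2: does not force it — s2 ⊮ ((B ∧ A) ∧ A) → ¬(B ∨ A): already at s2 itself, s2 ⊩ (B ∧ A) ∧ A but s2 ⊮ ¬(B ∨ A).
Worlds forcing the formula: { }.

0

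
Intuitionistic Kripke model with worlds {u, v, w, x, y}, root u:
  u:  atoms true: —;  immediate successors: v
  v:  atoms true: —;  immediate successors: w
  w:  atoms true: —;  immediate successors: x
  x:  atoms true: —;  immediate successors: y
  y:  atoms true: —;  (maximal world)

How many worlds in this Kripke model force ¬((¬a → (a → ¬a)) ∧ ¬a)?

u: does not force it — u ⊮ ¬((¬a → (a → ¬a)) ∧ ¬a) since u is accessible from u and u ⊩ (¬a → (a → ¬a)) ∧ ¬a.
v: does not force it — v ⊮ ¬((¬a → (a → ¬a)) ∧ ¬a) since v is accessible from v and v ⊩ (¬a → (a → ¬a)) ∧ ¬a.
w: does not force it.
x: does not force it.
y: does not force it.
Worlds forcing the formula: { }.

0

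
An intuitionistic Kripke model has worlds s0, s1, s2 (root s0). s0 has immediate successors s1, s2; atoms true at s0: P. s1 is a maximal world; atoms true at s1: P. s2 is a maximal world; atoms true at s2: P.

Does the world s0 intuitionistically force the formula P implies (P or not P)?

s0 forces P implies (P or not P): every world accessible from s0 that forces P (namely s0, s1, s2) also forces P or not P.

Yes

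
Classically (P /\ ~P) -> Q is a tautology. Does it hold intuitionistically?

This is an instance of ex falso quodlibet, which is intuitionistically derivable.
No world can force both P and ~P, so the antecedent P /\ ~P is never forced and the implication holds vacuously at every world.

Yes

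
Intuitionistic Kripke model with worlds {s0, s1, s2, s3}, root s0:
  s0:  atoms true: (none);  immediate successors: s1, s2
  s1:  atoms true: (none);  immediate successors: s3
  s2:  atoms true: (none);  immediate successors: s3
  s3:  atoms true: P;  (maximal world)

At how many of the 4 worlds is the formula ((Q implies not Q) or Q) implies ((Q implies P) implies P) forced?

1

s0: does not force it — s0 does not force ((Q implies not Q) or Q) implies ((Q implies P) implies P): already at s0 itself, s0 forces (Q implies not Q) or Q but s0 does not force (Q implies P) implies P.
s1: does not force it.
s2: does not force it.
s3: forces it.
Worlds forcing the formula: {s3}.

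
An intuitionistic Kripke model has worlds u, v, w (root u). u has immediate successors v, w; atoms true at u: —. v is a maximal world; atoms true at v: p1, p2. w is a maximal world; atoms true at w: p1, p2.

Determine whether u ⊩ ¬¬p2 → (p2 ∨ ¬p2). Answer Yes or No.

No

u ⊮ ¬¬p2 → (p2 ∨ ¬p2): already at u itself, u ⊩ ¬¬p2 but u ⊮ p2 ∨ ¬p2.
u ⊮ p2 ∨ ¬p2: neither disjunct is forced at u.
u lacks atom p2, so u ⊮ p2.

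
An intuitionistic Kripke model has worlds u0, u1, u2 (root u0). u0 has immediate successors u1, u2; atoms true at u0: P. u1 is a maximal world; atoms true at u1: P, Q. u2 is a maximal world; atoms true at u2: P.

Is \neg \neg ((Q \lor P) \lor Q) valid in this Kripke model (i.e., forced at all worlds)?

u0 \Vdash \neg \neg ((Q \lor P) \lor Q): no world accessible from u0 forces \neg ((Q \lor P) \lor Q).
Since the root u0 forces \neg \neg ((Q \lor P) \lor Q) and forcing is persistent (monotone upward), every world forces it.

Yes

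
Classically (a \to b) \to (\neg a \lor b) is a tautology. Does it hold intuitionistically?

This is the material-implication-as-disjunction principle, which is not intuitionistically valid.
A Kripke countermodel: worlds s0, s1; order generated by s0 \le s1; atoms true at each world — s0:{}; s1:{a,b}.
s0 \nVdash (a \to b) \to (\neg a \lor b): already at s0 itself, s0 \Vdash a \to b but s0 \nVdash \neg a \lor b.
s0 \nVdash \neg a \lor b: neither disjunct is forced at s0.
s0 \nVdash \neg a since s1 is accessible from s0 and s1 \Vdash a.
So the root s0 does not force the formula.

No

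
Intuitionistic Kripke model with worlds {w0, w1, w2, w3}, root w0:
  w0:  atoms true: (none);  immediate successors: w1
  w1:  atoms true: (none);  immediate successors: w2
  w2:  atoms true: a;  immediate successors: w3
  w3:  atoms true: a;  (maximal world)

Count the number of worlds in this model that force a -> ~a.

w0: does not force it — w0 ||-/- a -> ~a: at the accessible world w2, w2 ||- a but w2 ||-/- ~a.
w1: does not force it.
w2: does not force it.
w3: does not force it.
Worlds forcing the formula: { }.

0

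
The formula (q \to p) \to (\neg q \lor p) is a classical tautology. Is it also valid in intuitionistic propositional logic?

This is the material-implication-as-disjunction principle, which is not intuitionistically valid.
A Kripke countermodel: worlds u, v; order generated by u \le v; atoms true at each world — u:{}; v:{p,q}.
u \nVdash (q \to p) \to (\neg q \lor p): already at u itself, u \Vdash q \to p but u \nVdash \neg q \lor p.
u \nVdash \neg q \lor p: neither disjunct is forced at u.
u \nVdash \neg q since v is accessible from u and v \Vdash q.
So the root u does not force the formula.

No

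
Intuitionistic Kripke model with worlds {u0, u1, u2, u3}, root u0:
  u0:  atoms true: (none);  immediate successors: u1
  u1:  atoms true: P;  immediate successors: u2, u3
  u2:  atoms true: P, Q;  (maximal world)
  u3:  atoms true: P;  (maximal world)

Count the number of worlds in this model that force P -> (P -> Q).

u0: does not force it — u0 ||-/- P -> (P -> Q): at the accessible world u1, u1 ||- P but u1 ||-/- P -> Q.
u1: does not force it — u1 ||-/- P -> (P -> Q): already at u1 itself, u1 ||- P but u1 ||-/- P -> Q.
u2: forces it.
u3: does not force it — u3 ||-/- P -> (P -> Q): already at u3 itself, u3 ||- P but u3 ||-/- P -> Q.
Worlds forcing the formula: {u2}.

1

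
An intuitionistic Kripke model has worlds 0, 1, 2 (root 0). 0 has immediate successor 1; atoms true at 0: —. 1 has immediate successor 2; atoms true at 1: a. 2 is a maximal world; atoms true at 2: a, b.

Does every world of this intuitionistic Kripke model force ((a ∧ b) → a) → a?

Not every world: 0 ⊮ ((a ∧ b) → a) → a.
0 ⊮ ((a ∧ b) → a) → a: already at 0 itself, 0 ⊩ (a ∧ b) → a but 0 ⊮ a.
0 lacks atom a, so 0 ⊮ a.

No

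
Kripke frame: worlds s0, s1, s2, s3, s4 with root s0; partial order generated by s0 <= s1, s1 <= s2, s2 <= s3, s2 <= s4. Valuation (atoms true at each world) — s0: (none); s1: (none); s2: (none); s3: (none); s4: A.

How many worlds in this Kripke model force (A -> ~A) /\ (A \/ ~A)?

1

s0: does not force it — s0 ||-/- (A -> ~A) /\ (A \/ ~A) since s0 fails A -> ~A.
s1: does not force it — s1 ||-/- (A -> ~A) /\ (A \/ ~A) since s1 fails A -> ~A.
s2: does not force it — s2 ||-/- (A -> ~A) /\ (A \/ ~A) since s2 fails A -> ~A.
s3: forces it.
s4: does not force it.
Worlds forcing the formula: {s3}.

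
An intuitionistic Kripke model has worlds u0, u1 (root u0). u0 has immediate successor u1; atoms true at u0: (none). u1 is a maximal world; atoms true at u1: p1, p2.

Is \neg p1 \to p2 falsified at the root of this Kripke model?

No

u0 \Vdash \neg p1 \to p2 vacuously: no world accessible from u0 forces the antecedent \neg p1.
So the root u0 forces \neg p1 \to p2; the model is not a countermodel.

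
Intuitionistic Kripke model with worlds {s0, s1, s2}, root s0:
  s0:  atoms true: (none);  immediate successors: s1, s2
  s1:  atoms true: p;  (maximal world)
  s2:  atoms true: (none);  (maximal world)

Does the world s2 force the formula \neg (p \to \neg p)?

s2 \nVdash \neg (p \to \neg p) since s2 is accessible from s2 and s2 \Vdash p \to \neg p.
s2 \Vdash p \to \neg p vacuously: no world accessible from s2 forces the antecedent p.

No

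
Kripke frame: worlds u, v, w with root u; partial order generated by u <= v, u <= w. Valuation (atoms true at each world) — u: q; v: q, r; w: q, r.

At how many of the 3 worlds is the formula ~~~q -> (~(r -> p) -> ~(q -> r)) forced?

u: forces it.
v: forces it.
w: forces it.
Worlds forcing the formula: {u, v, w}.

3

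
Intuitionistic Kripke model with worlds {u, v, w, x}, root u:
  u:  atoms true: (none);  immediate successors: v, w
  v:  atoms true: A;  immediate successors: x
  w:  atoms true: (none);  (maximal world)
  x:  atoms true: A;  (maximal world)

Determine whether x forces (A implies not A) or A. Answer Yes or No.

Yes

x forces (A implies not A) or A via the disjunct A.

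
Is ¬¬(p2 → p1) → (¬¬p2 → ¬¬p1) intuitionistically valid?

Yes

This is the distribution of double negation over implication, which is intuitionistically derivable.
Assume ¬¬(p2 → p1) and ¬¬p2; suppose ¬p1. Then p2 → p1 would give ¬p2 (by contraposition), contradicting ¬¬p2; so ¬(p2 → p1), contradicting ¬¬(p2 → p1). Hence ¬¬p1.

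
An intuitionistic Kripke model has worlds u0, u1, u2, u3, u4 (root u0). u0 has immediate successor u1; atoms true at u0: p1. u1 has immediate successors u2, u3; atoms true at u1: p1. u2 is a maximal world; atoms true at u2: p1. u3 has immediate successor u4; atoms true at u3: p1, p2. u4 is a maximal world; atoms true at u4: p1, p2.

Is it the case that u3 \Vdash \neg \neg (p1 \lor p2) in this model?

u3 \Vdash \neg \neg (p1 \lor p2): no world accessible from u3 forces \neg (p1 \lor p2).

Yes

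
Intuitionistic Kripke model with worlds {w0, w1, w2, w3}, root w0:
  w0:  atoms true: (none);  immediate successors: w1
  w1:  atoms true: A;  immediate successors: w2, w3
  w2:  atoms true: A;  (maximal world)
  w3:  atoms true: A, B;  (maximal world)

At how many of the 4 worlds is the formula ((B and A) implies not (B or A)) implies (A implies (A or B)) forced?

w0: forces it.
w1: forces it.
w2: forces it.
w3: forces it.
Worlds forcing the formula: {w0, w1, w2, w3}.

4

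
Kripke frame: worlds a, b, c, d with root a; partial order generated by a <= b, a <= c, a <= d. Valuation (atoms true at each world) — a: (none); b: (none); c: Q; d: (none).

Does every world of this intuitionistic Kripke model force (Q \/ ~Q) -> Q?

Not every world: a ||-/- (Q \/ ~Q) -> Q.
a ||-/- (Q \/ ~Q) -> Q: at the accessible world b, b ||- Q \/ ~Q but b ||-/- Q.
b lacks atom Q, so b ||-/- Q.

No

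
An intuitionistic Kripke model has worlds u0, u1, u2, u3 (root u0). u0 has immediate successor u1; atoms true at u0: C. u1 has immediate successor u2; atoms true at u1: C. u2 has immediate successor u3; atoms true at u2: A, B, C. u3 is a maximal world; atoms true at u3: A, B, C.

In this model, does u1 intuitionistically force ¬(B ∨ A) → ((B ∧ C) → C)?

u1 ⊩ ¬(B ∨ A) → ((B ∧ C) → C) vacuously: no world accessible from u1 forces the antecedent ¬(B ∨ A).

Yes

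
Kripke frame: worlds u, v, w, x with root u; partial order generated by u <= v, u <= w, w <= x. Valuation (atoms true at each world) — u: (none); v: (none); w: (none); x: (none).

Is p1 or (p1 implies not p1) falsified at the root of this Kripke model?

u forces p1 or (p1 implies not p1) via the disjunct p1 implies not p1.
So the root u forces p1 or (p1 implies not p1); the model is not a countermodel.

No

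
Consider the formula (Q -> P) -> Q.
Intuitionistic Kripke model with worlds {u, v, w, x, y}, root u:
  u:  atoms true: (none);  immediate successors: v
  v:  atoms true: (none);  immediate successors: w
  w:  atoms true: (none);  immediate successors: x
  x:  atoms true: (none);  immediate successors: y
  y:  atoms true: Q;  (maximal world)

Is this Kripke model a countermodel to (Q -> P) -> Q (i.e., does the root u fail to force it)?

No

u ||- (Q -> P) -> Q vacuously: no world accessible from u forces the antecedent Q -> P.
So the root u forces (Q -> P) -> Q; the model is not a countermodel.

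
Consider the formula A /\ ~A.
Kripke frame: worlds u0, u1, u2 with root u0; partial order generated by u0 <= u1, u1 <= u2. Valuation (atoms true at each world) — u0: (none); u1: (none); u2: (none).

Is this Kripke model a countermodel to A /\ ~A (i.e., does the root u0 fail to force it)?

Yes

u0 ||-/- A /\ ~A since u0 fails A.
So the root u0 does not force A /\ ~A; the model is a countermodel.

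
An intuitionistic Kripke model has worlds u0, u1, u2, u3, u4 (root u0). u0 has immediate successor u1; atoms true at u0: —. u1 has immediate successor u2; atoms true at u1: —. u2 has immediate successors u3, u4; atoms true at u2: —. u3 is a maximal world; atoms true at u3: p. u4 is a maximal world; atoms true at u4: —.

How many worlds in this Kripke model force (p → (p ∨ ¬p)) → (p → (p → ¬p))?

1

u0: does not force it — u0 ⊮ (p → (p ∨ ¬p)) → (p → (p → ¬p)): already at u0 itself, u0 ⊩ p → (p ∨ ¬p) but u0 ⊮ p → (p → ¬p).
u1: does not force it — u1 ⊮ (p → (p ∨ ¬p)) → (p → (p → ¬p)): already at u1 itself, u1 ⊩ p → (p ∨ ¬p) but u1 ⊮ p → (p → ¬p).
u2: does not force it — u2 ⊮ (p → (p ∨ ¬p)) → (p → (p → ¬p)): already at u2 itself, u2 ⊩ p → (p ∨ ¬p) but u2 ⊮ p → (p → ¬p).
u3: does not force it.
u4: forces it.
Worlds forcing the formula: {u4}.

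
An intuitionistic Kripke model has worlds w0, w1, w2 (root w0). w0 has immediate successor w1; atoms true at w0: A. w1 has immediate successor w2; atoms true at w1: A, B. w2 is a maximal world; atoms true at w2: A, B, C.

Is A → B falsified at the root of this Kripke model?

Yes

w0 ⊮ A → B: already at w0 itself, w0 ⊩ A but w0 ⊮ B.
w0 lacks atom B, so w0 ⊮ B.
So the root w0 does not force A → B; the model is a countermodel.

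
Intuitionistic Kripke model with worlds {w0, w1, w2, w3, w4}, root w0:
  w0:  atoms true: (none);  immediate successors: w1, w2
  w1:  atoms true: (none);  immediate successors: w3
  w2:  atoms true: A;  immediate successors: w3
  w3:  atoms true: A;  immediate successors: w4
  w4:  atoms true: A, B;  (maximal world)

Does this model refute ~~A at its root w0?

w0 ||- ~~A: no world accessible from w0 forces ~A.
So the root w0 forces ~~A; the model is not a countermodel.

No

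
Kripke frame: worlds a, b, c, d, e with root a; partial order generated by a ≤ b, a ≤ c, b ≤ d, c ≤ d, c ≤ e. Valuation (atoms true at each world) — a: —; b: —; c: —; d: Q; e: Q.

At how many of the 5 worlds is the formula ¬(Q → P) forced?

5

a: forces it.
b: forces it.
c: forces it.
d: forces it.
e: forces it.
Worlds forcing the formula: {a, b, c, d, e}.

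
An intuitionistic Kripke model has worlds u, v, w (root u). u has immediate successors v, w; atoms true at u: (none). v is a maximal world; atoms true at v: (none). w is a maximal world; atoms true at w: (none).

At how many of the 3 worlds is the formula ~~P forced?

u: does not force it — u ||-/- ~~P since u is accessible from u and u ||- ~P.
v: does not force it — v ||-/- ~~P since v is accessible from v and v ||- ~P.
w: does not force it — w ||-/- ~~P since w is accessible from w and w ||- ~P.
Worlds forcing the formula: { }.

0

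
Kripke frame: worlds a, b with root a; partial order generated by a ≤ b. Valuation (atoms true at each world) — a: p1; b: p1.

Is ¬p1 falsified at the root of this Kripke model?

Yes

a ⊮ ¬p1 since a is accessible from a and a ⊩ p1.
So the root a does not force ¬p1; the model is a countermodel.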